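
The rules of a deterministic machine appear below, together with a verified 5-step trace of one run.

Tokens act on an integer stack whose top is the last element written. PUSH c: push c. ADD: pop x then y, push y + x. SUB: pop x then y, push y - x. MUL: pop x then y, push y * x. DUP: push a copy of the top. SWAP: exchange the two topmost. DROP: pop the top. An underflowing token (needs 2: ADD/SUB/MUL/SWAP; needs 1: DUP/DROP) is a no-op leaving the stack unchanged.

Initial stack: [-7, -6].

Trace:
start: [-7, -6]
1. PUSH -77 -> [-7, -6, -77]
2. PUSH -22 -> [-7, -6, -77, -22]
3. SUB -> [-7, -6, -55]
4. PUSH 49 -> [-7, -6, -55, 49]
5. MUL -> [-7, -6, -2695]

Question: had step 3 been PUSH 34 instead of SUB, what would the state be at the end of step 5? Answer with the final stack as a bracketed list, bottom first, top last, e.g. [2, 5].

[-7, -6, -77, -22, 1666]

(re-executing from step 3 with the substitution; state before step 3: [-7, -6, -77, -22])
3. PUSH 34 -> [-7, -6, -77, -22, 34]
4. PUSH 49 -> [-7, -6, -77, -22, 34, 49]
5. MUL -> [-7, -6, -77, -22, 1666]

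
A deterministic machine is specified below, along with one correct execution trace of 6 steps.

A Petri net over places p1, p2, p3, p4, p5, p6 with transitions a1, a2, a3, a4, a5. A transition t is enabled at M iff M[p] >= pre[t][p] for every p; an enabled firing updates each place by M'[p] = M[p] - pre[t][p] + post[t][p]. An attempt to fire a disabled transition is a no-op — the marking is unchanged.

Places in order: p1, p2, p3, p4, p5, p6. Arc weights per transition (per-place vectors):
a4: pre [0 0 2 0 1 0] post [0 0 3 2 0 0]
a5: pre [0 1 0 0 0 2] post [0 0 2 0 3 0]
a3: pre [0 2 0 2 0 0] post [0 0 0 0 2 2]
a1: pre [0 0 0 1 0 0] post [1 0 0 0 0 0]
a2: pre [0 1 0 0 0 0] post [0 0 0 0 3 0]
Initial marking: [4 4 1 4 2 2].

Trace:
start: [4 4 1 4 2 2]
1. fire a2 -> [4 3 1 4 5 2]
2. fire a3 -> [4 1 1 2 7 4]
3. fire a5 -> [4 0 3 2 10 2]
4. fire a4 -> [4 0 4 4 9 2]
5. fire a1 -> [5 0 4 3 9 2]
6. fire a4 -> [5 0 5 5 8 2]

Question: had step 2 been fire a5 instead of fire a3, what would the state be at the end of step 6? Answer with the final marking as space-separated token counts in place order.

(re-executing from step 2 with the substitution; state before step 2: [4 3 1 4 5 2])
2. fire a5 -> [4 2 3 4 8 0]
3. fire a5 -> [4 2 3 4 8 0]
4. fire a4 -> [4 2 4 6 7 0]
5. fire a1 -> [5 2 4 5 7 0]
6. fire a4 -> [5 2 5 7 6 0]

5 2 5 7 6 0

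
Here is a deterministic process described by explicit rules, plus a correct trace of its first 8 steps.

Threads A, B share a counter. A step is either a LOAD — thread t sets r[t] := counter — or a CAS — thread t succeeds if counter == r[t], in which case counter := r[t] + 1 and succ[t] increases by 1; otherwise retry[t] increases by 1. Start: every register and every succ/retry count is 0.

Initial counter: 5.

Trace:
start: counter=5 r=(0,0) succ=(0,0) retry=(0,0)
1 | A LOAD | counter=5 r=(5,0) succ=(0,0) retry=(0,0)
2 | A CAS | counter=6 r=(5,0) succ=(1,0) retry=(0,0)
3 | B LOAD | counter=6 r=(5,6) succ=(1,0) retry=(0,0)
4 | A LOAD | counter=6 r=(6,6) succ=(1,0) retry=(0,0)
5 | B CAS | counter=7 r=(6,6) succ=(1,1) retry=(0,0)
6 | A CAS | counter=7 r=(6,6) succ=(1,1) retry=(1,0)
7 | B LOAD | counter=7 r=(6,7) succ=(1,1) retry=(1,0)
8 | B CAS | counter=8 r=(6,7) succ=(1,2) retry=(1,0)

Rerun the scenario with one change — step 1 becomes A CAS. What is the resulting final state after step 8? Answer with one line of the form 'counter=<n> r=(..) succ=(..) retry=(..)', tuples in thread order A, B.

counter=7 r=(5,6) succ=(0,2) retry=(3,0)

(re-executing from step 1 with the substitution; state before step 1: counter=5 r=(0,0) succ=(0,0) retry=(0,0))
1 | A CAS | counter=5 r=(0,0) succ=(0,0) retry=(1,0)
2 | A CAS | counter=5 r=(0,0) succ=(0,0) retry=(2,0)
3 | B LOAD | counter=5 r=(0,5) succ=(0,0) retry=(2,0)
4 | A LOAD | counter=5 r=(5,5) succ=(0,0) retry=(2,0)
5 | B CAS | counter=6 r=(5,5) succ=(0,1) retry=(2,0)
6 | A CAS | counter=6 r=(5,5) succ=(0,1) retry=(3,0)
7 | B LOAD | counter=6 r=(5,6) succ=(0,1) retry=(3,0)
8 | B CAS | counter=7 r=(5,6) succ=(0,2) retry=(3,0)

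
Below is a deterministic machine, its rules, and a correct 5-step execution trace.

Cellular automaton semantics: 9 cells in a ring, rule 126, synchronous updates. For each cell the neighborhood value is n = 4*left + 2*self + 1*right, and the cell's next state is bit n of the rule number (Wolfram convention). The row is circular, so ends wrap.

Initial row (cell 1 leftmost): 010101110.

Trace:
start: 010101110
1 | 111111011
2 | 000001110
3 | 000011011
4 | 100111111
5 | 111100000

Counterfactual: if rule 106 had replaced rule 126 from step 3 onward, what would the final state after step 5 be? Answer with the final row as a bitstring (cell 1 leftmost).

001100100

(re-executing steps 3..5 under rule 106; state before step 3: 000001110)
3 | 000011010
4 | 000111100
5 | 001100100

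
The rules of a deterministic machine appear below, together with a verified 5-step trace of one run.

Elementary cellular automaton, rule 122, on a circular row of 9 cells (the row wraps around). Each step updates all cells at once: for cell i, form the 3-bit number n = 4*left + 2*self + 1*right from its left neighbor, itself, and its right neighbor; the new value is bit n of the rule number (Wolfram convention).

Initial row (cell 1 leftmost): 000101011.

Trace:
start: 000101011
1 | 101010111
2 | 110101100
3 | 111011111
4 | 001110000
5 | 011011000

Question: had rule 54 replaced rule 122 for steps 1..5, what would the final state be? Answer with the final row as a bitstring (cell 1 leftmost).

(re-executing steps 1..5 under rule 54; state before step 1: 000101011)
1 | 101111100
2 | 110000011
3 | 001000100
4 | 011101110
5 | 100010001

100010001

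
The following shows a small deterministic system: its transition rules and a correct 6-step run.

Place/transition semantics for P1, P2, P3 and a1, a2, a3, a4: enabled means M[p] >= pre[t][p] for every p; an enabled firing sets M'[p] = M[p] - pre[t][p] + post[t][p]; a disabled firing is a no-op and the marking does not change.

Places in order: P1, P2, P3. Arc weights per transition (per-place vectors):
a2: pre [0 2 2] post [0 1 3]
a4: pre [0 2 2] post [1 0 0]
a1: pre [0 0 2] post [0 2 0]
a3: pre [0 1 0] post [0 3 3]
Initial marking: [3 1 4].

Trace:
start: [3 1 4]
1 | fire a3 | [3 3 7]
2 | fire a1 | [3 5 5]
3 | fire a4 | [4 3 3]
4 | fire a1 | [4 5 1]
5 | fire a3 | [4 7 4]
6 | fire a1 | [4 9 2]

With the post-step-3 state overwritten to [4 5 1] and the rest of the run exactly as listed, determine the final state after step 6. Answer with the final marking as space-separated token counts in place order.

state after step 3 := [4 5 1]
4 | fire a1 | [4 5 1]
5 | fire a3 | [4 7 4]
6 | fire a1 | [4 9 2]

4 9 2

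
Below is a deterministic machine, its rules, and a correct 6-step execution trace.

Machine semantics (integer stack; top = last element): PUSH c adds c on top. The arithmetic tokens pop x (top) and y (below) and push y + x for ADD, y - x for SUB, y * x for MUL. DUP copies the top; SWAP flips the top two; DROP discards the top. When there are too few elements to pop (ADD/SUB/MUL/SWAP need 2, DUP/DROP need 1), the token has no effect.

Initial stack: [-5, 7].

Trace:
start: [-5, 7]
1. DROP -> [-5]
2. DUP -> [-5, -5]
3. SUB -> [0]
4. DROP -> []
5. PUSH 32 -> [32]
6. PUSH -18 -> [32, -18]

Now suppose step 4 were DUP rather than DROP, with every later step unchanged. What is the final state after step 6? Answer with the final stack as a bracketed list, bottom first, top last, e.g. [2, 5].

(re-executing from step 4 with the substitution; state before step 4: [0])
4. DUP -> [0, 0]
5. PUSH 32 -> [0, 0, 32]
6. PUSH -18 -> [0, 0, 32, -18]

[0, 0, 32, -18]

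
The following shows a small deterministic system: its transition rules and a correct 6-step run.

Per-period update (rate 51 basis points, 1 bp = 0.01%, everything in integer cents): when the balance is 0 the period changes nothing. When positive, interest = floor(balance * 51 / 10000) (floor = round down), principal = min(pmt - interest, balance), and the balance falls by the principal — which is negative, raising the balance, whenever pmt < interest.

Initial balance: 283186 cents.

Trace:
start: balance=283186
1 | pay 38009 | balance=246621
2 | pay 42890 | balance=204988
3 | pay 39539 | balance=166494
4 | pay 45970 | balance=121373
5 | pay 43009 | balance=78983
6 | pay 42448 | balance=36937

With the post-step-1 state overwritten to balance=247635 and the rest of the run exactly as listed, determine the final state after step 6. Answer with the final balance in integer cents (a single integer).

state after step 1 := balance=247635
2 | pay 42890 | balance=206007
3 | pay 39539 | balance=167518
4 | pay 45970 | balance=122402
5 | pay 43009 | balance=80017
6 | pay 42448 | balance=37977

37977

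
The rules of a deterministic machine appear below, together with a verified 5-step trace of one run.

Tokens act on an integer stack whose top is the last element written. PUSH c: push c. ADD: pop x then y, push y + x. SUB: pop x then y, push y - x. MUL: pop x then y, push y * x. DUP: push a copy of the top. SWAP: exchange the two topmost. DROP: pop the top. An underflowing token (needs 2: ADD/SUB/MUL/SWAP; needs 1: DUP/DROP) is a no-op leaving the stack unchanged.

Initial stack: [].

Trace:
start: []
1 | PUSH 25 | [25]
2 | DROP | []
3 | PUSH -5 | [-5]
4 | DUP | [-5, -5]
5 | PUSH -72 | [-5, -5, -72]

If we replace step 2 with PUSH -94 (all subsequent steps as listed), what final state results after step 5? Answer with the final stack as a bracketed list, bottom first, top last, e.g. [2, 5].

[25, -94, -5, -5, -72]

(re-executing from step 2 with the substitution; state before step 2: [25])
2 | PUSH -94 | [25, -94]
3 | PUSH -5 | [25, -94, -5]
4 | DUP | [25, -94, -5, -5]
5 | PUSH -72 | [25, -94, -5, -5, -72]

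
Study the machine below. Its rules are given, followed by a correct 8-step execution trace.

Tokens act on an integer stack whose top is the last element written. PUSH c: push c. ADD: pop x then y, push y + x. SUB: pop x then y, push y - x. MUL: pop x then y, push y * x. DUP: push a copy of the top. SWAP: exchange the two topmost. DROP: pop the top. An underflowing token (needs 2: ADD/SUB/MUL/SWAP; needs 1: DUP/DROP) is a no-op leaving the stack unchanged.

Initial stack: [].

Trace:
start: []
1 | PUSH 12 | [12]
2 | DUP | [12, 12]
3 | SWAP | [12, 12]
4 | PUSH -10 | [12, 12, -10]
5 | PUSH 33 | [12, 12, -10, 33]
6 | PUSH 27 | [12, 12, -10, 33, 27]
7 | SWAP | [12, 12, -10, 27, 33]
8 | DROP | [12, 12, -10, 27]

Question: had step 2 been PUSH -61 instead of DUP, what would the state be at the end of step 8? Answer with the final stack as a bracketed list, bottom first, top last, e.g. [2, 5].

[-61, 12, -10, 27]

(re-executing from step 2 with the substitution; state before step 2: [12])
2 | PUSH -61 | [12, -61]
3 | SWAP | [-61, 12]
4 | PUSH -10 | [-61, 12, -10]
5 | PUSH 33 | [-61, 12, -10, 33]
6 | PUSH 27 | [-61, 12, -10, 33, 27]
7 | SWAP | [-61, 12, -10, 27, 33]
8 | DROP | [-61, 12, -10, 27]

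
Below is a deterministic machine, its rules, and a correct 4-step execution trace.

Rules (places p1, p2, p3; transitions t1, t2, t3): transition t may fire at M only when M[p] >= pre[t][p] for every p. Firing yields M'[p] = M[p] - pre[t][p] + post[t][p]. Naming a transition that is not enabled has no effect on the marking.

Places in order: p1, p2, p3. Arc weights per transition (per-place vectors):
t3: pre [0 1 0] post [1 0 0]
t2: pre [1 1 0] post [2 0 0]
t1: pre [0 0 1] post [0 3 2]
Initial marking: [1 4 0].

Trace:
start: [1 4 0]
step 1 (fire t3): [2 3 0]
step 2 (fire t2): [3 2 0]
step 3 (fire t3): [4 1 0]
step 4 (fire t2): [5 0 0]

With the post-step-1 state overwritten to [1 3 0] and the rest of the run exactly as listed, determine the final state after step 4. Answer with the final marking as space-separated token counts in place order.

state after step 1 := [1 3 0]
step 2 (fire t2): [2 2 0]
step 3 (fire t3): [3 1 0]
step 4 (fire t2): [4 0 0]

4 0 0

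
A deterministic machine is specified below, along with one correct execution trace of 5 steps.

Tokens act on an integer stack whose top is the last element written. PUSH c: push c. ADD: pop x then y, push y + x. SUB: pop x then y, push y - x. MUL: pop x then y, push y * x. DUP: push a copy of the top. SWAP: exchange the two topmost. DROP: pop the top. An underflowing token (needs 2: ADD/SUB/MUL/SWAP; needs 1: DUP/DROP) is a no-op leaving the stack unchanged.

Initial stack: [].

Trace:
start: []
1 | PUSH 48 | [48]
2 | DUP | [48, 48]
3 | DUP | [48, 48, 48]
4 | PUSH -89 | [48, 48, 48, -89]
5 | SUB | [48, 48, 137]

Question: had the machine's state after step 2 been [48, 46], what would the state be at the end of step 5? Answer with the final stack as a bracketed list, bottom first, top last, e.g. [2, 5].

state after step 2 := [48, 46]
3 | DUP | [48, 46, 46]
4 | PUSH -89 | [48, 46, 46, -89]
5 | SUB | [48, 46, 135]

[48, 46, 135]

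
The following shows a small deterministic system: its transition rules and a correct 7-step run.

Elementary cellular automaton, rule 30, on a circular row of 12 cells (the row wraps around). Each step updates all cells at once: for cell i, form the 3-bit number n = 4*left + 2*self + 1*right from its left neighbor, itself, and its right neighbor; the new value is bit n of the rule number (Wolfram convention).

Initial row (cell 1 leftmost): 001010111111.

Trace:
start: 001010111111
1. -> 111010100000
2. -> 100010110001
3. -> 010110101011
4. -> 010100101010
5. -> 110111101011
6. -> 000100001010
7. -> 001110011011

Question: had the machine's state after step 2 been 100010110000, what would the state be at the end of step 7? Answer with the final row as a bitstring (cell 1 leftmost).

001100011001

state after step 2 := 100010110000
3. -> 110110101001
4. -> 000100101111
5. -> 101111101000
6. -> 101000001101
7. -> 001100011001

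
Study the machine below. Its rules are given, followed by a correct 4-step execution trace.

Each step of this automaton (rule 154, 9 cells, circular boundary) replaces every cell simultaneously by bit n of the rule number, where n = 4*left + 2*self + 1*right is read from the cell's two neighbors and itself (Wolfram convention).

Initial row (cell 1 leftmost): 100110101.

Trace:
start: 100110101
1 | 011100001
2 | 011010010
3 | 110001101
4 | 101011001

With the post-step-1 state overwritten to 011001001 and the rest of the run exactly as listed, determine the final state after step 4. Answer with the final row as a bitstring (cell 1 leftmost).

state after step 1 := 011001001
2 | 010110110
3 | 100100101
4 | 011011001

011011001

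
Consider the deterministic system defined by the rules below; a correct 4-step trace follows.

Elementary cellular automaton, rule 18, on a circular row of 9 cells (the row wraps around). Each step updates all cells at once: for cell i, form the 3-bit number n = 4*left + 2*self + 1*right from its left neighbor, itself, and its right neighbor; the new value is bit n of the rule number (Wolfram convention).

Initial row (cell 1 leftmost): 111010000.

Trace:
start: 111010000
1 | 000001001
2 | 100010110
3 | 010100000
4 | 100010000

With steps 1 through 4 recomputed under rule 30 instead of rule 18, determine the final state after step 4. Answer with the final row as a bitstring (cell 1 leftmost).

110111110

(re-executing steps 1..4 under rule 30; state before step 1: 111010000)
1 | 100011001
2 | 010110111
3 | 010100100
4 | 110111110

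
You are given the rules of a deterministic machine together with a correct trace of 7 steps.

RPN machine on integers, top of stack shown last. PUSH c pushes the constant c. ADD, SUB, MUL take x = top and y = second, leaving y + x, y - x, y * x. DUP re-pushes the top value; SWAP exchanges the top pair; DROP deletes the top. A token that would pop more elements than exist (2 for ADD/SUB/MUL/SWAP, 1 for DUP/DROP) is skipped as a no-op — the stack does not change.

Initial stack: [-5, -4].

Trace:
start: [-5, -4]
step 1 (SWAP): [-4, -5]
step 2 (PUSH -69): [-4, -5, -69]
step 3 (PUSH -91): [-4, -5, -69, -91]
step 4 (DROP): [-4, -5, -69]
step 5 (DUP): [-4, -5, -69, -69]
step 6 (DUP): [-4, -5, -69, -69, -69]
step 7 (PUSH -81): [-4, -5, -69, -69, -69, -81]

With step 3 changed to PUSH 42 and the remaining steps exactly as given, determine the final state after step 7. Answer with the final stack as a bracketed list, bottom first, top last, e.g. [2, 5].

[-4, -5, -69, -69, -69, -81]

(re-executing from step 3 with the substitution; state before step 3: [-4, -5, -69])
step 3 (PUSH 42): [-4, -5, -69, 42]
step 4 (DROP): [-4, -5, -69]
step 5 (DUP): [-4, -5, -69, -69]
step 6 (DUP): [-4, -5, -69, -69, -69]
step 7 (PUSH -81): [-4, -5, -69, -69, -69, -81]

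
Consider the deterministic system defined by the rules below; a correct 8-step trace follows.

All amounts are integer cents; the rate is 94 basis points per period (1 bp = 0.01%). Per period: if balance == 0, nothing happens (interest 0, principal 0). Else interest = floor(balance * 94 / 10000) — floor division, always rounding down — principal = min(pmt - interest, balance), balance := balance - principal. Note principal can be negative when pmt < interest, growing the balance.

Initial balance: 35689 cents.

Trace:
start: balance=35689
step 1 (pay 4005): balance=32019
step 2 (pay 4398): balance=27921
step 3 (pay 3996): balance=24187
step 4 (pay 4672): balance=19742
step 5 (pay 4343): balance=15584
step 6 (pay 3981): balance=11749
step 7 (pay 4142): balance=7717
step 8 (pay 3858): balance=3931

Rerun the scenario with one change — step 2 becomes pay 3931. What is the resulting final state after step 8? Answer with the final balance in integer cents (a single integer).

(re-executing from step 2 with the substitution; state before step 2: balance=32019)
step 2 (pay 3931): balance=28388
step 3 (pay 3996): balance=24658
step 4 (pay 4672): balance=20217
step 5 (pay 4343): balance=16064
step 6 (pay 3981): balance=12234
step 7 (pay 4142): balance=8206
step 8 (pay 3858): balance=4425

4425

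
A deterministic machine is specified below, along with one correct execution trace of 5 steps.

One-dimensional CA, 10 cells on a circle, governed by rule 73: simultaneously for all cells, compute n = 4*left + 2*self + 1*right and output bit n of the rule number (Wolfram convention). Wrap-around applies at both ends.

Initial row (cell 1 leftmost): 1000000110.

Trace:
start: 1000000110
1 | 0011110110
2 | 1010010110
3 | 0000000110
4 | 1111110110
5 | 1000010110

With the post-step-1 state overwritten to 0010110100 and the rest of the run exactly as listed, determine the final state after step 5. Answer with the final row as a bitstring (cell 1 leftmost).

state after step 1 := 0010110100
2 | 1000110001
3 | 1010110101
4 | 1000110001
5 | 1010110101

1010110101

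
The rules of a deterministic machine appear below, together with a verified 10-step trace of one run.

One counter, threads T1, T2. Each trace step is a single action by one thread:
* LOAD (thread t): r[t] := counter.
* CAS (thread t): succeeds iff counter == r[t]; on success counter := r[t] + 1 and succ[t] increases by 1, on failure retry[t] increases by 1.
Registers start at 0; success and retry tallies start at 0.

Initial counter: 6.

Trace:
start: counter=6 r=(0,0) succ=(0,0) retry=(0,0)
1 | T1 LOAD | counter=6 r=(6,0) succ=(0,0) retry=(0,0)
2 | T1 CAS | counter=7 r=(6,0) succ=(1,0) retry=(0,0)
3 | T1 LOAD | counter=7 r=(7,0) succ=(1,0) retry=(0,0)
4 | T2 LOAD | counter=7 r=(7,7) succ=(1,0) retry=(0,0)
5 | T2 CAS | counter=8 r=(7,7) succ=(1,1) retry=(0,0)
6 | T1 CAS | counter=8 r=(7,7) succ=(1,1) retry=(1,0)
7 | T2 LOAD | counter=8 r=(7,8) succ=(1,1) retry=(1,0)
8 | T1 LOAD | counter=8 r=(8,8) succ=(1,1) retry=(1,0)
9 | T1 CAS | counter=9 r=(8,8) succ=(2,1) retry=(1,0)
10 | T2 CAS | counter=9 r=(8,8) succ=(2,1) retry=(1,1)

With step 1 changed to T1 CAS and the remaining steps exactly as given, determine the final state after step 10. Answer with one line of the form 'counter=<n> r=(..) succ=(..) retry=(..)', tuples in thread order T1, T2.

counter=8 r=(7,7) succ=(1,1) retry=(3,1)

(re-executing from step 1 with the substitution; state before step 1: counter=6 r=(0,0) succ=(0,0) retry=(0,0))
1 | T1 CAS | counter=6 r=(0,0) succ=(0,0) retry=(1,0)
2 | T1 CAS | counter=6 r=(0,0) succ=(0,0) retry=(2,0)
3 | T1 LOAD | counter=6 r=(6,0) succ=(0,0) retry=(2,0)
4 | T2 LOAD | counter=6 r=(6,6) succ=(0,0) retry=(2,0)
5 | T2 CAS | counter=7 r=(6,6) succ=(0,1) retry=(2,0)
6 | T1 CAS | counter=7 r=(6,6) succ=(0,1) retry=(3,0)
7 | T2 LOAD | counter=7 r=(6,7) succ=(0,1) retry=(3,0)
8 | T1 LOAD | counter=7 r=(7,7) succ=(0,1) retry=(3,0)
9 | T1 CAS | counter=8 r=(7,7) succ=(1,1) retry=(3,0)
10 | T2 CAS | counter=8 r=(7,7) succ=(1,1) retry=(3,1)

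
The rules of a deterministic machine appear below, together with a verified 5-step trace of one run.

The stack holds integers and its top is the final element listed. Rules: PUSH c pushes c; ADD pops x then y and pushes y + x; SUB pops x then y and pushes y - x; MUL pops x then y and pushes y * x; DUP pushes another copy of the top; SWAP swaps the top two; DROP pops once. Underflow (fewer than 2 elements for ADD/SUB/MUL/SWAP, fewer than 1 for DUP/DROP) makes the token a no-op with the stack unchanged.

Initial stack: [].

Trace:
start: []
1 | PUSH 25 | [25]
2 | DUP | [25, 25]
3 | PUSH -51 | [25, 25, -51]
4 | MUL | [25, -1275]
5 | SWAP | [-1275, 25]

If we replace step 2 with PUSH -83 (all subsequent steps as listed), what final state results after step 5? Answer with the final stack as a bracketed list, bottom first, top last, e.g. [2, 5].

(re-executing from step 2 with the substitution; state before step 2: [25])
2 | PUSH -83 | [25, -83]
3 | PUSH -51 | [25, -83, -51]
4 | MUL | [25, 4233]
5 | SWAP | [4233, 25]

[4233, 25]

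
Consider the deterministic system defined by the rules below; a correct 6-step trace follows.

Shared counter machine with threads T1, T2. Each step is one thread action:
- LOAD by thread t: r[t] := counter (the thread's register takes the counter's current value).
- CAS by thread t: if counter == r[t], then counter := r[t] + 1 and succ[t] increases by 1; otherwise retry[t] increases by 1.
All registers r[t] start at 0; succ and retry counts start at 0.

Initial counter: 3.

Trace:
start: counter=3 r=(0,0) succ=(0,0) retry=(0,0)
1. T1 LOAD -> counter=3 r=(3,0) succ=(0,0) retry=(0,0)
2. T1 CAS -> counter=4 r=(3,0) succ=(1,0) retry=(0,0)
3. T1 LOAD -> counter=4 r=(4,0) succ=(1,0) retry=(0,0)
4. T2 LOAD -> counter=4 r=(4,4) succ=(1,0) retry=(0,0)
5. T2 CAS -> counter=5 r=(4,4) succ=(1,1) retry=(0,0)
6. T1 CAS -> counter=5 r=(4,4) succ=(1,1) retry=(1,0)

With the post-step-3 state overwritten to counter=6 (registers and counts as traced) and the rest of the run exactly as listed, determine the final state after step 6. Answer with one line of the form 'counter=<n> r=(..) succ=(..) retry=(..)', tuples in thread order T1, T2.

counter=7 r=(4,6) succ=(1,1) retry=(1,0)

state after step 3 := counter=6 r=(4,0) succ=(1,0) retry=(0,0)
4. T2 LOAD -> counter=6 r=(4,6) succ=(1,0) retry=(0,0)
5. T2 CAS -> counter=7 r=(4,6) succ=(1,1) retry=(0,0)
6. T1 CAS -> counter=7 r=(4,6) succ=(1,1) retry=(1,0)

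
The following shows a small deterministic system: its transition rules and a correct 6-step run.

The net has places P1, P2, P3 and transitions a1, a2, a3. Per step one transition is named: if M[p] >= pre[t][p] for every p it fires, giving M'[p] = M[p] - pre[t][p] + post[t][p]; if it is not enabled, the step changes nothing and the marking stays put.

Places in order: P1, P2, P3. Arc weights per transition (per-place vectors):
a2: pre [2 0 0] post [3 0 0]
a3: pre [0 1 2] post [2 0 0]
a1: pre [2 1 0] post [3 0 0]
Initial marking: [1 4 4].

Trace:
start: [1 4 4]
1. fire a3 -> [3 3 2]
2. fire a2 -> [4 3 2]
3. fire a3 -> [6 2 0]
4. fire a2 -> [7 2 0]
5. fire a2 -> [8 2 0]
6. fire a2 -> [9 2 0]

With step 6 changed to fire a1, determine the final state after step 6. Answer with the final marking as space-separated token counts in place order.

(re-executing from step 6 with the substitution; state before step 6: [8 2 0])
6. fire a1 -> [9 1 0]

9 1 0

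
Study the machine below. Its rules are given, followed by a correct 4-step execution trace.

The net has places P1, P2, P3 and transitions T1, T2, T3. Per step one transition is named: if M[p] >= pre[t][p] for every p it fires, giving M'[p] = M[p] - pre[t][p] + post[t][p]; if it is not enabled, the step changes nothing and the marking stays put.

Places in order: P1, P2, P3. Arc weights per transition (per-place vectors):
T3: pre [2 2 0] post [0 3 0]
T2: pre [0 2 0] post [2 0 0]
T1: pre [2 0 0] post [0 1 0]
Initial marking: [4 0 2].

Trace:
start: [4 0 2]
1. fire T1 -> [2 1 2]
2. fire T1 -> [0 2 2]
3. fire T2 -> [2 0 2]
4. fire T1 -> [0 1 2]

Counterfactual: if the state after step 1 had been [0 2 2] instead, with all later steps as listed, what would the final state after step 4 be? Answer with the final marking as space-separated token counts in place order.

0 1 2

state after step 1 := [0 2 2]
2. fire T1 -> [0 2 2]
3. fire T2 -> [2 0 2]
4. fire T1 -> [0 1 2]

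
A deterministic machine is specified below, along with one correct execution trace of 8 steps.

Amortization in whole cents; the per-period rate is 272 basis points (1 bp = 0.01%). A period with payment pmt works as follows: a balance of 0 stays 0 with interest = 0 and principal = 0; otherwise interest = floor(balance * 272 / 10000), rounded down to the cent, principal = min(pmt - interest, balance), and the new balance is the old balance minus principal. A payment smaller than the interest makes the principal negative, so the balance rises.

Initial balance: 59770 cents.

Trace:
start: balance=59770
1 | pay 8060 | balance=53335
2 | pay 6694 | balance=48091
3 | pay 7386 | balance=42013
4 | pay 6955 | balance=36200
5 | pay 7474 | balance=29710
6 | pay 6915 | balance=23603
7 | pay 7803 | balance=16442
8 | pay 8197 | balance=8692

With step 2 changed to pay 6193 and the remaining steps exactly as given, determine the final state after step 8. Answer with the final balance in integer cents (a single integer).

9279

(re-executing from step 2 with the substitution; state before step 2: balance=53335)
2 | pay 6193 | balance=48592
3 | pay 7386 | balance=42527
4 | pay 6955 | balance=36728
5 | pay 7474 | balance=30253
6 | pay 6915 | balance=24160
7 | pay 7803 | balance=17014
8 | pay 8197 | balance=9279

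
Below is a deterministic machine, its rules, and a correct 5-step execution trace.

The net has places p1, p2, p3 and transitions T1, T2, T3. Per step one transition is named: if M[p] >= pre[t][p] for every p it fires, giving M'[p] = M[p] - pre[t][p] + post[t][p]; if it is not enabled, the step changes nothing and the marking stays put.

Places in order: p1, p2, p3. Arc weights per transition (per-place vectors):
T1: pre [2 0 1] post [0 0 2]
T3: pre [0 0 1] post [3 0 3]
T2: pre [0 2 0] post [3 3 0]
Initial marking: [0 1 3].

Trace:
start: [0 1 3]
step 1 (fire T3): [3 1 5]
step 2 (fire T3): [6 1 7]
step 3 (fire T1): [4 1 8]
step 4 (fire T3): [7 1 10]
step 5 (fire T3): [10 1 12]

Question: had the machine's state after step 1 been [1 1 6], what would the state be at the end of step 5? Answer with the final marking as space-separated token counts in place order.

state after step 1 := [1 1 6]
step 2 (fire T3): [4 1 8]
step 3 (fire T1): [2 1 9]
step 4 (fire T3): [5 1 11]
step 5 (fire T3): [8 1 13]

8 1 13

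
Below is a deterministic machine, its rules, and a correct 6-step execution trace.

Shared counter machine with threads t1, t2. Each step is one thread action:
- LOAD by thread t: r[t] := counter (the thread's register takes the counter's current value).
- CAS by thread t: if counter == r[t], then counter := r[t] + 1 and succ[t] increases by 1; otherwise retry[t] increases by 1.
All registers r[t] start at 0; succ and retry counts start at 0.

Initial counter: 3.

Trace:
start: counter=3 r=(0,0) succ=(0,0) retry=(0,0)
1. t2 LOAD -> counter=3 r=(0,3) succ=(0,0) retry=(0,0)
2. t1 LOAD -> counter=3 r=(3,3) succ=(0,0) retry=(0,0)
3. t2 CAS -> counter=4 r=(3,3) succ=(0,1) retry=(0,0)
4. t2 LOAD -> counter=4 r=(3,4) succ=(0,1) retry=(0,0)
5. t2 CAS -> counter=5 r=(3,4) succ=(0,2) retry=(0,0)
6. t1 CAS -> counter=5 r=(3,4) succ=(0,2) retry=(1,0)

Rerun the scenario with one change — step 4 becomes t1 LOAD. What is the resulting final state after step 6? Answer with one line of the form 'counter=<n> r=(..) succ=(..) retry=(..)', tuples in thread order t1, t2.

(re-executing from step 4 with the substitution; state before step 4: counter=4 r=(3,3) succ=(0,1) retry=(0,0))
4. t1 LOAD -> counter=4 r=(4,3) succ=(0,1) retry=(0,0)
5. t2 CAS -> counter=4 r=(4,3) succ=(0,1) retry=(0,1)
6. t1 CAS -> counter=5 r=(4,3) succ=(1,1) retry=(0,1)

counter=5 r=(4,3) succ=(1,1) retry=(0,1)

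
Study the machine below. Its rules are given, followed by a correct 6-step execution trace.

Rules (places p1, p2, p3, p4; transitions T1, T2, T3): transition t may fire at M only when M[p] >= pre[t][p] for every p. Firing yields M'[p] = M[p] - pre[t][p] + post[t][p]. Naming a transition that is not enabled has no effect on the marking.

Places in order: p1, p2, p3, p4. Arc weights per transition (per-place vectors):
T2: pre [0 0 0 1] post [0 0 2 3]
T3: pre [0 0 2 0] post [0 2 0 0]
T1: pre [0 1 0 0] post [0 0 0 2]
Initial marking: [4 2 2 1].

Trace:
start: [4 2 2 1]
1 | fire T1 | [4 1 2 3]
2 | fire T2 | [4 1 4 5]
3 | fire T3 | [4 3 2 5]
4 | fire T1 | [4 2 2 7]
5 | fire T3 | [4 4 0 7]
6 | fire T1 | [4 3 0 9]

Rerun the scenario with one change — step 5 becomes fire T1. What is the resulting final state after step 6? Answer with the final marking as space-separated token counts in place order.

(re-executing from step 5 with the substitution; state before step 5: [4 2 2 7])
5 | fire T1 | [4 1 2 9]
6 | fire T1 | [4 0 2 11]

4 0 2 11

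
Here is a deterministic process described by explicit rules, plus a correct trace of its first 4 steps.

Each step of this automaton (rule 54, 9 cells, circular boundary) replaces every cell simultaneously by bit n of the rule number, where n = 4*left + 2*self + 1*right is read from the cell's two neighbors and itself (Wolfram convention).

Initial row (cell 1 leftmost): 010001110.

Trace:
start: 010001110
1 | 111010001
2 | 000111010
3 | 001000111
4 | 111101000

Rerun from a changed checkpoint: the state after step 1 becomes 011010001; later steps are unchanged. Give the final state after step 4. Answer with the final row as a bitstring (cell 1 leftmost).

100101110

state after step 1 := 011010001
2 | 100111011
3 | 011000100
4 | 100101110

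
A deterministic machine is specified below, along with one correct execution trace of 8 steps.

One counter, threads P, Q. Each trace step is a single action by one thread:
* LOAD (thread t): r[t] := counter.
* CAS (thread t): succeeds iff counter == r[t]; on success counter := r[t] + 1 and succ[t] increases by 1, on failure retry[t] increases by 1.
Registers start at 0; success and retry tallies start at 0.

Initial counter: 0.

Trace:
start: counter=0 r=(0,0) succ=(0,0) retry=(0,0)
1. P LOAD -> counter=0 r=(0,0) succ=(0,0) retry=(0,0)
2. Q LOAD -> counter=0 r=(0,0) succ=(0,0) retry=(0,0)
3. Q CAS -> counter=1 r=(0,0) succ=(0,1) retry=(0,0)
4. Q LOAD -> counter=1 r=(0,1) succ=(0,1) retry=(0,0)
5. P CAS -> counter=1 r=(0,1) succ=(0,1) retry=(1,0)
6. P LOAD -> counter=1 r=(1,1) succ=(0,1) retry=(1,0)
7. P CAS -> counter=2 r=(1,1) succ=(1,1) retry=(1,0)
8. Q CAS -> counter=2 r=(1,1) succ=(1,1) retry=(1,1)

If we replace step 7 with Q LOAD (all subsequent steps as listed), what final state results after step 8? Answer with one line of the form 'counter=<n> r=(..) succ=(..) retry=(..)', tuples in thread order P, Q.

(re-executing from step 7 with the substitution; state before step 7: counter=1 r=(1,1) succ=(0,1) retry=(1,0))
7. Q LOAD -> counter=1 r=(1,1) succ=(0,1) retry=(1,0)
8. Q CAS -> counter=2 r=(1,1) succ=(0,2) retry=(1,0)

counter=2 r=(1,1) succ=(0,2) retry=(1,0)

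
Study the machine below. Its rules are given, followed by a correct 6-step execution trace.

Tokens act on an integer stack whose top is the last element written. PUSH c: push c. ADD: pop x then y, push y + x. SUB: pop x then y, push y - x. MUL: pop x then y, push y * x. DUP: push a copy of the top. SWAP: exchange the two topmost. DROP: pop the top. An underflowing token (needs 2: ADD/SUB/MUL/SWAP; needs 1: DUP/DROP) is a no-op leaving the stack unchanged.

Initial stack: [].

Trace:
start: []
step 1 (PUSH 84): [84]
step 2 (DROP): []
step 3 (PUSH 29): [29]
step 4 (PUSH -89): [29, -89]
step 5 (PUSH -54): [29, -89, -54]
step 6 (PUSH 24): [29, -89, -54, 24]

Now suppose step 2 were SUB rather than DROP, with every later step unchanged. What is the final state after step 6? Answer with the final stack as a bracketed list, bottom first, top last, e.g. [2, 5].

[84, 29, -89, -54, 24]

(re-executing from step 2 with the substitution; state before step 2: [84])
step 2 (SUB): [84]
step 3 (PUSH 29): [84, 29]
step 4 (PUSH -89): [84, 29, -89]
step 5 (PUSH -54): [84, 29, -89, -54]
step 6 (PUSH 24): [84, 29, -89, -54, 24]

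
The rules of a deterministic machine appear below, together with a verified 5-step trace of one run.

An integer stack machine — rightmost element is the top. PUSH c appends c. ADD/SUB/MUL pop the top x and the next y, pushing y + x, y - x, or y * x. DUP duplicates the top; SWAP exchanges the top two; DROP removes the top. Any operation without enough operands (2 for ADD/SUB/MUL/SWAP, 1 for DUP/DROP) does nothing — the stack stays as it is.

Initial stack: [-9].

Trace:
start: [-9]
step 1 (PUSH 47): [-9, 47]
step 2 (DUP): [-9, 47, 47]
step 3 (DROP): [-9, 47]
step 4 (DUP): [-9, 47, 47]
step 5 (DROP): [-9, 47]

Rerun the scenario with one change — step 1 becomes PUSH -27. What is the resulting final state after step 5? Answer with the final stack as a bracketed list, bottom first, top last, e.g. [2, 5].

(re-executing from step 1 with the substitution; state before step 1: [-9])
step 1 (PUSH -27): [-9, -27]
step 2 (DUP): [-9, -27, -27]
step 3 (DROP): [-9, -27]
step 4 (DUP): [-9, -27, -27]
step 5 (DROP): [-9, -27]

[-9, -27]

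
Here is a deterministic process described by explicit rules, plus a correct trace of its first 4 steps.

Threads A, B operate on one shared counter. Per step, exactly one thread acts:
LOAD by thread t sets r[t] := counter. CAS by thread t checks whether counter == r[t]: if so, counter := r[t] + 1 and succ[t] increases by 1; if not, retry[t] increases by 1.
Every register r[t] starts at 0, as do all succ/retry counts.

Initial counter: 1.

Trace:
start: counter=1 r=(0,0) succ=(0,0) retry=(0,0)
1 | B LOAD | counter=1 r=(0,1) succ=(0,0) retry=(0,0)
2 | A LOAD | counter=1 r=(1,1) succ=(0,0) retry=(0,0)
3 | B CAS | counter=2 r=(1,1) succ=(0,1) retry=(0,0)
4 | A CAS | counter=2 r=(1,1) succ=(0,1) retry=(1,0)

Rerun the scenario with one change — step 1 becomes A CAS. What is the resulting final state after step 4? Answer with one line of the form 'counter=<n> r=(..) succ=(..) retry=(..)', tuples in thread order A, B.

counter=2 r=(1,0) succ=(1,0) retry=(1,1)

(re-executing from step 1 with the substitution; state before step 1: counter=1 r=(0,0) succ=(0,0) retry=(0,0))
1 | A CAS | counter=1 r=(0,0) succ=(0,0) retry=(1,0)
2 | A LOAD | counter=1 r=(1,0) succ=(0,0) retry=(1,0)
3 | B CAS | counter=1 r=(1,0) succ=(0,0) retry=(1,1)
4 | A CAS | counter=2 r=(1,0) succ=(1,0) retry=(1,1)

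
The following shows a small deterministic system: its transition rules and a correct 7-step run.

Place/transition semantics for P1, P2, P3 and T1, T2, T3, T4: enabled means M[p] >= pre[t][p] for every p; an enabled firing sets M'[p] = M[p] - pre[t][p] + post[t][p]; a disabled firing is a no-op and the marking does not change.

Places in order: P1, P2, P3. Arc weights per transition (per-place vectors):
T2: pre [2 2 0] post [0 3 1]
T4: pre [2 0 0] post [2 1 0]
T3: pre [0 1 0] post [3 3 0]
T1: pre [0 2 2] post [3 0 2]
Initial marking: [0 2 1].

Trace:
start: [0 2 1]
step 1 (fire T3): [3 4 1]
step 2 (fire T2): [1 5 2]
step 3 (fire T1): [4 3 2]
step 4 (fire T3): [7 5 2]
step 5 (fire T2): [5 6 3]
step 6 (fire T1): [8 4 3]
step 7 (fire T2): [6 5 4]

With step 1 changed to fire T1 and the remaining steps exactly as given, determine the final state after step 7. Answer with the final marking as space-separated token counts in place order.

(re-executing from step 1 with the substitution; state before step 1: [0 2 1])
step 1 (fire T1): [0 2 1]
step 2 (fire T2): [0 2 1]
step 3 (fire T1): [0 2 1]
step 4 (fire T3): [3 4 1]
step 5 (fire T2): [1 5 2]
step 6 (fire T1): [4 3 2]
step 7 (fire T2): [2 4 3]

2 4 3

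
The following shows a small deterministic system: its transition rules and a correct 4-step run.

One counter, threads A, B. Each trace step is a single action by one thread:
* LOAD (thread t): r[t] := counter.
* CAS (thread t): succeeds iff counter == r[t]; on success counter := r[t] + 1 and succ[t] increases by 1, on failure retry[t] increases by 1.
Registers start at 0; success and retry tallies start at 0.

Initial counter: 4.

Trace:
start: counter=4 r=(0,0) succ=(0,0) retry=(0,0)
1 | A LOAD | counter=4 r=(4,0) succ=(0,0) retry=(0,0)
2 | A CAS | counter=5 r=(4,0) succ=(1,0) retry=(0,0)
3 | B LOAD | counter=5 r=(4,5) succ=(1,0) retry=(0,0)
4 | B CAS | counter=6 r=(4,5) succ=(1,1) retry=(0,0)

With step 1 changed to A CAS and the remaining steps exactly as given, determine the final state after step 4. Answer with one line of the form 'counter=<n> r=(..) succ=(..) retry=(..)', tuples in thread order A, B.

counter=5 r=(0,4) succ=(0,1) retry=(2,0)

(re-executing from step 1 with the substitution; state before step 1: counter=4 r=(0,0) succ=(0,0) retry=(0,0))
1 | A CAS | counter=4 r=(0,0) succ=(0,0) retry=(1,0)
2 | A CAS | counter=4 r=(0,0) succ=(0,0) retry=(2,0)
3 | B LOAD | counter=4 r=(0,4) succ=(0,0) retry=(2,0)
4 | B CAS | counter=5 r=(0,4) succ=(0,1) retry=(2,0)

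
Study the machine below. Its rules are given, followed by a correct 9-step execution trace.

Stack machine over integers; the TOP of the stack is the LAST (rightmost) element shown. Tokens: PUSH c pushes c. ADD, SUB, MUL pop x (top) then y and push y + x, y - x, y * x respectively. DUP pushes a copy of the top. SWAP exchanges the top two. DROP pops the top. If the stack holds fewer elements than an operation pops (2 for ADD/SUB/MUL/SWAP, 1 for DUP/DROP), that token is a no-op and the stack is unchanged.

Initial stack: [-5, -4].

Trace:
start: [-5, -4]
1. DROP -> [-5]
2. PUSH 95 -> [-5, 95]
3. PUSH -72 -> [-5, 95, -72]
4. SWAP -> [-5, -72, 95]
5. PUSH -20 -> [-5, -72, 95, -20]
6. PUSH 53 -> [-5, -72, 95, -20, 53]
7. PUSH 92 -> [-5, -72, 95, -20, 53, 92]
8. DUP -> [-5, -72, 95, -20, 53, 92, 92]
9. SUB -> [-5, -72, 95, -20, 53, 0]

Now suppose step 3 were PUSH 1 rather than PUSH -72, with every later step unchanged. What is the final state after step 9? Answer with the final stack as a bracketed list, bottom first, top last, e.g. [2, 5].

(re-executing from step 3 with the substitution; state before step 3: [-5, 95])
3. PUSH 1 -> [-5, 95, 1]
4. SWAP -> [-5, 1, 95]
5. PUSH -20 -> [-5, 1, 95, -20]
6. PUSH 53 -> [-5, 1, 95, -20, 53]
7. PUSH 92 -> [-5, 1, 95, -20, 53, 92]
8. DUP -> [-5, 1, 95, -20, 53, 92, 92]
9. SUB -> [-5, 1, 95, -20, 53, 0]

[-5, 1, 95, -20, 53, 0]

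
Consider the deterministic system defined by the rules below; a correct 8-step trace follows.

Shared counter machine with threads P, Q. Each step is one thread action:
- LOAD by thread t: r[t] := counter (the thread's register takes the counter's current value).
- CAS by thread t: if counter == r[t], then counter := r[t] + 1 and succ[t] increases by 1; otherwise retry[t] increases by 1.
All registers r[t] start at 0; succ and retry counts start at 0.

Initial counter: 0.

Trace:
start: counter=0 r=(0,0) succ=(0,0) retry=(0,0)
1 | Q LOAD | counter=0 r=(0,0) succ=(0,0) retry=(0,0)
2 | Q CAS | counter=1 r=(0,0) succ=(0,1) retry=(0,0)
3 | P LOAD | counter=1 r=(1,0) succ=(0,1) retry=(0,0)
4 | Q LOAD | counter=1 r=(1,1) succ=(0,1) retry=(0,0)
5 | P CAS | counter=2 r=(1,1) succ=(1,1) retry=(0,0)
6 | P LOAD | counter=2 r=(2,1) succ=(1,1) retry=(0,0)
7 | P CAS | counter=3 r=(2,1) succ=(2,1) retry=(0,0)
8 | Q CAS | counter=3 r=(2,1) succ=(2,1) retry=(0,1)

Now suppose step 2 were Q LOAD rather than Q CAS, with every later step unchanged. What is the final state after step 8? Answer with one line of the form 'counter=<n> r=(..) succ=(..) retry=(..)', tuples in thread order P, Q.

(re-executing from step 2 with the substitution; state before step 2: counter=0 r=(0,0) succ=(0,0) retry=(0,0))
2 | Q LOAD | counter=0 r=(0,0) succ=(0,0) retry=(0,0)
3 | P LOAD | counter=0 r=(0,0) succ=(0,0) retry=(0,0)
4 | Q LOAD | counter=0 r=(0,0) succ=(0,0) retry=(0,0)
5 | P CAS | counter=1 r=(0,0) succ=(1,0) retry=(0,0)
6 | P LOAD | counter=1 r=(1,0) succ=(1,0) retry=(0,0)
7 | P CAS | counter=2 r=(1,0) succ=(2,0) retry=(0,0)
8 | Q CAS | counter=2 r=(1,0) succ=(2,0) retry=(0,1)

counter=2 r=(1,0) succ=(2,0) retry=(0,1)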